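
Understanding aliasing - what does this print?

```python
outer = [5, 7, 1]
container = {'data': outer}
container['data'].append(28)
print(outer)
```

Key concept: dict holds reference to list.
Step by step:
`outer = [5, 7, 1]` → outer = [5, 7, 1]
`container = {'data': outer}` → container = {'data': [5, 7, 1]}
`container['data'].append(28)` → outer = [5, 7, 1, 28]; container = {'data': [5, 7, 1, 28]}
`print(outer)` → prints [5, 7, 1, 28]

Answer: [5, 7, 1, 28]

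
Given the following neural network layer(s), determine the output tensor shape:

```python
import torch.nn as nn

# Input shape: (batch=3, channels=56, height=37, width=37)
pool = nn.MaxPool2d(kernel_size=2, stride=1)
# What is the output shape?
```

Input: (3, 56, 37, 37) -> Output: (3, 56, 36, 36)

Answer: (3, 56, 36, 36)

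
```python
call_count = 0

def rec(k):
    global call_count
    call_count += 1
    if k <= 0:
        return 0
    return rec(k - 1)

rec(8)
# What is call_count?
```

Linear recursion stepping by 1: 9 calls from k=8 down to ≤0.

Answer: 9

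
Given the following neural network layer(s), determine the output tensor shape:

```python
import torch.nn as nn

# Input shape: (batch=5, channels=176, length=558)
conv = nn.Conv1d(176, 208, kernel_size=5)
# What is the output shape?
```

Input: (5, 176, 558) -> Output: (5, 208, 554)

Answer: (5, 208, 554)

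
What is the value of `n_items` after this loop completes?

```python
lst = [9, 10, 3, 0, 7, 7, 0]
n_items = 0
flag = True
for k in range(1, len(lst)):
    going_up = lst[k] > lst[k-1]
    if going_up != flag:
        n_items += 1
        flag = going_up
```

Count direction changes in [9, 10, 3, 0, 7, 7, 0]
`n_items` takes the values: 0 → 1 → 2 → 3

Answer: 3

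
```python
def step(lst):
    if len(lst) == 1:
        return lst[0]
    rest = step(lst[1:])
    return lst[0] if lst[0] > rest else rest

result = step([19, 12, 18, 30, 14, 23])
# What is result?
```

Recursive max over [19, 12, 18, 30, 14, 23] = 30

Answer: 30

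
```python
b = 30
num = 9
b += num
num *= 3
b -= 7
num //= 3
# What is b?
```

Trace:
`b = 30` → b = 30
`num = 9` → num = 9
`b += num` → b = 39
`num *= 3` → num = 27
`b -= 7` → b = 32
`num //= 3` → num = 9
So b = 32

Answer: 32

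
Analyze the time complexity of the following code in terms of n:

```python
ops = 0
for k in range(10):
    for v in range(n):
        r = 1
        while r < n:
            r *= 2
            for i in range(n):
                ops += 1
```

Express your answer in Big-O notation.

Each loop level contributes: 1 × n × log n × n. Multiplying the contributions gives O(n^2 log n).

Answer: O(n^2 log n)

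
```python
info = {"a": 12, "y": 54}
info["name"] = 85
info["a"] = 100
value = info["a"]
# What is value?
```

Trace:
`info = {"a": 12, "y": 54}` → info = {'a': 12, 'y': 54}
`info["name"] = 85` → info = {'a': 12, 'y': 54, 'name': 85}
`info["a"] = 100` → info = {'a': 100, 'y': 54, 'name': 85}
`value = info["a"]` → value = 100
So value = 100

Answer: 100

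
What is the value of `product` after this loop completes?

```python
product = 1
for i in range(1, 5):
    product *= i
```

4! = 24
`product` takes the values: 1 → 2 → 6 → 24

Answer: 24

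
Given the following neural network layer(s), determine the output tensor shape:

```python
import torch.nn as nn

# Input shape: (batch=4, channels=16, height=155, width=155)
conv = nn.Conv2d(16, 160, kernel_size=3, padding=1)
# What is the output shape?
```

Input: (4, 16, 155, 155) -> Output: (4, 160, 155, 155)

Answer: (4, 160, 155, 155)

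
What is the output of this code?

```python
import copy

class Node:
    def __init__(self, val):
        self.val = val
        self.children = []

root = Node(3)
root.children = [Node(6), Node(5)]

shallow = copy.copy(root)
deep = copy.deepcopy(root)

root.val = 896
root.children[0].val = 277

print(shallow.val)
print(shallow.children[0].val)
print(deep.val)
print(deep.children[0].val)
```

Key concept: deep copy with custom objects.
Step by step:
`root = Node(3)` → root = Node(val=3, children=[])
`root.children = [Node(6), Node(5)]` → root = Node(val=3, children=[Node(val=6, children=[]), Node(val=5, children=[])])
`shallow = copy.copy(root)` → shallow = Node(val=3, children=[Node(val=6, children=[]), Node(val=5, children=[])])
`deep = copy.deepcopy(root)` → deep = Node(val=3, children=[Node(val=6, children=[]), Node(val=5, children=[])])
`root.val = 896` → root = Node(val=896, children=[Node(val=6, children=[]), Node(val=5, children=[])])
`root.children[0].val = 277` → root = Node(val=896, children=[Node(val=277, children=[]), Node(val=5, children=[])]); shallow = Node(val=3, children=[Node(val=277, children=[]), Node(val=5, children=[])])
`print(shallow.val)` → prints 3
`print(shallow.children[0].val)` → prints 277
`print(deep.val)` → prints 3
`print(deep.children[0].val)` → prints 6

Answer:
3
277
3
6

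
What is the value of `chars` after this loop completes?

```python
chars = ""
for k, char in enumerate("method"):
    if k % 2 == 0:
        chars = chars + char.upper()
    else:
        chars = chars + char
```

Uppercase even positions in 'method'
`chars` takes the values: "" → "M" → "Me" → "MeT" → "MeTh" → "MeThO" → "MeThOd"

Answer: "MeThOd"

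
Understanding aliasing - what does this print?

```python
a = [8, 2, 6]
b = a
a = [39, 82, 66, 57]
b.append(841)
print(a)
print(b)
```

Key concept: rebinding vs mutation: a is rebound to a new list, b still points at the original.
Step by step:
`a = [8, 2, 6]` → a = [8, 2, 6]
`b = a` → b = [8, 2, 6] (same object as a)
`a = [39, 82, 66, 57]` → a = [39, 82, 66, 57]
`b.append(841)` → b = [8, 2, 6, 841]
`print(a)` → prints [39, 82, 66, 57]
`print(b)` → prints [8, 2, 6, 841]

Answer:
[39, 82, 66, 57]
[8, 2, 6, 841]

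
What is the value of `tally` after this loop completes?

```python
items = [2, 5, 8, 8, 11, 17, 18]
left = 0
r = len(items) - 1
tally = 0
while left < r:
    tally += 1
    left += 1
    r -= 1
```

Iterations until pointers meet (list length 7)
`tally` takes the values: 0 → 1 → 2 → 3

Answer: 3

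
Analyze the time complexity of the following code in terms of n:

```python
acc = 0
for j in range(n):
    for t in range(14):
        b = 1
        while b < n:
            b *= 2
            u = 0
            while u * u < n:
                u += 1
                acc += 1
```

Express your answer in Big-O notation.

Each loop level contributes: n × 1 × log n × √n. Multiplying the contributions gives O(n√n log n).

Answer: O(n√n log n)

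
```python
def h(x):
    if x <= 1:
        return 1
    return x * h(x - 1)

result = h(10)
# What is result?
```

h(10) = 10 * 9 * 8 * 7 * 6 * 5 * 4 * 3 * 2 * 1 = 3628800

Answer: 3628800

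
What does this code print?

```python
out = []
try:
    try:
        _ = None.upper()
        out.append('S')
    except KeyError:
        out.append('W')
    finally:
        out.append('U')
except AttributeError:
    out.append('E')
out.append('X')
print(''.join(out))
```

Execution trace: 'U' (finally) → 'E' (outer except AttributeError) → 'X' (after the try/except). Output: UEX

Answer: UEX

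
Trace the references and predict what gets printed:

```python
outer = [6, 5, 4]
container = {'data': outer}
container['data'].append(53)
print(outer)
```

Key concept: dict holds reference to list.
Step by step:
`outer = [6, 5, 4]` → outer = [6, 5, 4]
`container = {'data': outer}` → container = {'data': [6, 5, 4]}
`container['data'].append(53)` → outer = [6, 5, 4, 53]; container = {'data': [6, 5, 4, 53]}
`print(outer)` → prints [6, 5, 4, 53]

Answer: [6, 5, 4, 53]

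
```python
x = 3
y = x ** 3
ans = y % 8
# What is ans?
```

Trace:
`x = 3` → x = 3
`y = x ** 3` → y = 27
`ans = y % 8` → ans = 3
So ans = 3

Answer: 3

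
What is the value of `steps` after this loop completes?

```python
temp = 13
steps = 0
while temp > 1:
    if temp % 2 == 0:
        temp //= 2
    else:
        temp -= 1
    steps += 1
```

Steps to reduce 13 to 1
`steps` takes the values: 0 → 1 → 2 → 3 → 4 → 5

Answer: 5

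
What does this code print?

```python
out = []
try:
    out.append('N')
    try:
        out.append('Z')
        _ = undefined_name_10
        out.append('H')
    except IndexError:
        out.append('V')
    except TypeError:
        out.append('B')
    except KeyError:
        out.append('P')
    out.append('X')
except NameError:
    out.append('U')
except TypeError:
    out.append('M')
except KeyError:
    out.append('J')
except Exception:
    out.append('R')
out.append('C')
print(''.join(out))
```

Execution trace: 'N' (try body) → 'Z' (inner try body) → 'U' (except NameError) → 'C' (after the try/except). Output: NZUC

Answer: NZUC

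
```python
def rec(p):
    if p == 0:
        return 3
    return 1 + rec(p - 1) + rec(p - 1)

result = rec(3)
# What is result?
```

rec(p) = 1 + 2·rec(p-1), rec(0)=3. Closed form: (3+1)·2^3 - 1 = 31.

Answer: 31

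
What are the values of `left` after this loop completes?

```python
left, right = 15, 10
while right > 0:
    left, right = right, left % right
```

GCD of 15 and 10
`left` takes the values: 15 → 10 → 5

Answer: 5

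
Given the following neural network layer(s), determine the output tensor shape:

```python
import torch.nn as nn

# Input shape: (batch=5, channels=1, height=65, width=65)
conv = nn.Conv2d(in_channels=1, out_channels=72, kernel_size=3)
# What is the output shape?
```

Input: (5, 1, 65, 65) -> Output: (5, 72, 63, 63)

Answer: (5, 72, 63, 63)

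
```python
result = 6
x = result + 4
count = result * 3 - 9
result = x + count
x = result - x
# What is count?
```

Trace:
`result = 6` → result = 6
`x = result + 4` → x = 10
`count = result * 3 - 9` → count = 9
`result = x + count` → result = 19
`x = result - x` → x = 9
So count = 9

Answer: 9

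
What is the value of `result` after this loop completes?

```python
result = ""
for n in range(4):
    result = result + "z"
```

Repeat 'z' 4 times
`result` takes the values: "" → "z" → "zz" → "zzz" → "zzzz"

Answer: "zzzz"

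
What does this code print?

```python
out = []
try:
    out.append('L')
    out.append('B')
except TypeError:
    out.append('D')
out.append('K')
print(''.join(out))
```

Execution trace: 'L' (try body) → 'B' (try body, no exception) → 'K' (after the try/except). Output: LBK

Answer: LBK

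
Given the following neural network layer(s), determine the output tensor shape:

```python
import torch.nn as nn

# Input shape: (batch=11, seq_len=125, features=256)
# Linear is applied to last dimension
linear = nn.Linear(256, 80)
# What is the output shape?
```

Input: (11, 125, 256) -> Output: (11, 125, 80)

Answer: (11, 125, 80)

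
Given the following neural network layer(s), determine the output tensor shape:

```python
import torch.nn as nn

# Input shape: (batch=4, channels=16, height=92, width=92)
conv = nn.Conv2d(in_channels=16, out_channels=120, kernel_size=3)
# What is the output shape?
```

Input: (4, 16, 92, 92) -> Output: (4, 120, 90, 90)

Answer: (4, 120, 90, 90)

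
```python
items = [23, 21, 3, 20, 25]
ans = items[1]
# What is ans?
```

Trace:
`items = [23, 21, 3, 20, 25]` → items = [23, 21, 3, 20, 25]
`ans = items[1]` → ans = 21
So ans = 21

Answer: 21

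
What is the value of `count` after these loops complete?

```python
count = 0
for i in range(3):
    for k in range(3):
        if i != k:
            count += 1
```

3² - 3 (exclude diagonal)
`count` takes the values: 0 → 1 → 2 → 3 → 4 → 5 → 6

Answer: 6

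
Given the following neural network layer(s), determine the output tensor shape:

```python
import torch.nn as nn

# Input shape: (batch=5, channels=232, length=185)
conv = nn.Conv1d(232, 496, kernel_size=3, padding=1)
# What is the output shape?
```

Input: (5, 232, 185) -> Output: (5, 496, 185)

Answer: (5, 496, 185)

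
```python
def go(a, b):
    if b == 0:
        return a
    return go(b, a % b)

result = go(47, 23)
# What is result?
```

go(47, 23) -> go(23, 1) -> go(1, 0) -> 1

Answer: 1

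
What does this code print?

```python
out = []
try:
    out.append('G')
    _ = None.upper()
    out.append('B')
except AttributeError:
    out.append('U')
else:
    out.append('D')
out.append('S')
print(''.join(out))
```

Execution trace: 'G' (try body) → 'U' (except AttributeError) → 'S' (after the try/except). Output: GUS

Answer: GUS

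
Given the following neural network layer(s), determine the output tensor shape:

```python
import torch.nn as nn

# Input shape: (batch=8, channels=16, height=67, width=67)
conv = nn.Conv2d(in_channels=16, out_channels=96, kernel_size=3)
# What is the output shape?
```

Input: (8, 16, 67, 67) -> Output: (8, 96, 65, 65)

Answer: (8, 96, 65, 65)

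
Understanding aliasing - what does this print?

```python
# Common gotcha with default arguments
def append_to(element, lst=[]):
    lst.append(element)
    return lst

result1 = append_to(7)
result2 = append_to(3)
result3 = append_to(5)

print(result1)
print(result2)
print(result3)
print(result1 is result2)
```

Key concept: mutable default argument gotcha.
Step by step:
`result1 = append_to(7)` → result1 = [7]
`result2 = append_to(3)` → result1 = [7, 3] (same object as result2); result2 = [7, 3] (same object as result1)
`result3 = append_to(5)` → result1 = [7, 3, 5] (same object as result2, result3); result2 = [7, 3, 5] (same object as result1, result3); result3 = [7, 3, 5] (same object as result1, result2)
`print(result1)` → prints [7, 3, 5]
`print(result2)` → prints [7, 3, 5]
`print(result3)` → prints [7, 3, 5]
`print(result1 is result2)` → prints True

Answer:
[7, 3, 5]
[7, 3, 5]
[7, 3, 5]
True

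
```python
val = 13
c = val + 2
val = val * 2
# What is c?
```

Trace:
`val = 13` → val = 13
`c = val + 2` → c = 15
`val = val * 2` → val = 26
So c = 15

Answer: 15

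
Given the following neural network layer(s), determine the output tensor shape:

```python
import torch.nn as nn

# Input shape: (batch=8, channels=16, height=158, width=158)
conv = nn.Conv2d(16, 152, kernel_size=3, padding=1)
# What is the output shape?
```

Input: (8, 16, 158, 158) -> Output: (8, 152, 158, 158)

Answer: (8, 152, 158, 158)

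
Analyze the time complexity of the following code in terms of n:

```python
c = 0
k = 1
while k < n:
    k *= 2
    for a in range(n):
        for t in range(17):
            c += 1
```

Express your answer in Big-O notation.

Each loop level contributes: log n × n × 1. Multiplying the contributions gives O(n log n).

Answer: O(n log n)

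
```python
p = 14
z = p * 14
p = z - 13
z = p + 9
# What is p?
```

Trace:
`p = 14` → p = 14
`z = p * 14` → z = 196
`p = z - 13` → p = 183
`z = p + 9` → z = 192
So p = 183

Answer: 183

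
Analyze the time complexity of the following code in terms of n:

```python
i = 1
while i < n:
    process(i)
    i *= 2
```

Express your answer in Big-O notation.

This is Logarithmic loop. Time complexity: O(log n).

Answer: O(log n)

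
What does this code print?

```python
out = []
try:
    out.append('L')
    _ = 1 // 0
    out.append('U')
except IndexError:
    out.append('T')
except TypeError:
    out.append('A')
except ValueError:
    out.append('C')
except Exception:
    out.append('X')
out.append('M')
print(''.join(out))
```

Execution trace: 'L' (try body) → 'X' (except Exception) → 'M' (after the try/except). Output: LXM

Answer: LXM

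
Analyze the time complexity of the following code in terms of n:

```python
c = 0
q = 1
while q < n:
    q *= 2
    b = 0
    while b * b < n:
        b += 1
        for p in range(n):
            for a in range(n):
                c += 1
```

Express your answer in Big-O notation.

Each loop level contributes: log n × √n × n × n. Multiplying the contributions gives O(n^2√n log n).

Answer: O(n^2√n log n)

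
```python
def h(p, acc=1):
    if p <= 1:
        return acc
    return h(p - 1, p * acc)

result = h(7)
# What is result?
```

Accumulator trace (n, acc): (7, 1) -> (6, 7) -> (5, 42) -> (4, 210) -> (3, 840) -> (2, 2520) -> (1, 5040) -> return 5040

Answer: 5040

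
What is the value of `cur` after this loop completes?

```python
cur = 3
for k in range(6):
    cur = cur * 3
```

Multiply by 3, 6 times: 3 * 3^6 = 2187
`cur` takes the values: 3 → 9 → 27 → 81 → 243 → 729 → 2187

Answer: 2187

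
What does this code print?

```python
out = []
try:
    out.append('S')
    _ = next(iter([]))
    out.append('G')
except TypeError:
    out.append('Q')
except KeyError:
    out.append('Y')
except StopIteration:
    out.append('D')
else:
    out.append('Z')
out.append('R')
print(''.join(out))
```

Execution trace: 'S' (try body) → 'D' (except StopIteration) → 'R' (after the try/except). Output: SDR

Answer: SDR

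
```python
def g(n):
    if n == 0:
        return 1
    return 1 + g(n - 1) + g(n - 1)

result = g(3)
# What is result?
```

g(n) = 1 + 2·g(n-1), g(0)=1. Closed form: (1+1)·2^3 - 1 = 15.

Answer: 15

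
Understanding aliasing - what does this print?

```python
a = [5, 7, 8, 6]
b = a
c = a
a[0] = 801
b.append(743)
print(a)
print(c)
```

Key concept: multiple aliases.
Step by step:
`a = [5, 7, 8, 6]` → a = [5, 7, 8, 6]
`b = a` → b = [5, 7, 8, 6] (same object as a)
`c = a` → c = [5, 7, 8, 6] (same object as a, b)
`a[0] = 801` → a = [801, 7, 8, 6] (same object as b, c); b = [801, 7, 8, 6] (same object as a, c); c = [801, 7, 8, 6] (same object as a, b)
`b.append(743)` → a = [801, 7, 8, 6, 743] (same object as b, c); b = [801, 7, 8, 6, 743] (same object as a, c); c = [801, 7, 8, 6, 743] (same object as a, b)
`print(a)` → prints [801, 7, 8, 6, 743]
`print(c)` → prints [801, 7, 8, 6, 743]

Answer:
[801, 7, 8, 6, 743]
[801, 7, 8, 6, 743]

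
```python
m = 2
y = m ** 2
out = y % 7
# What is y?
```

Trace:
`m = 2` → m = 2
`y = m ** 2` → y = 4
`out = y % 7` → out = 4
So y = 4

Answer: 4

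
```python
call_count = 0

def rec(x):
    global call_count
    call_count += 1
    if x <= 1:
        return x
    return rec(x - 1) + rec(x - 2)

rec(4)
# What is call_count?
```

Calls(x) = 1 + Calls(x-1) + Calls(x-2); Calls(0)=Calls(1)=1. For x=4 this gives 9.

Answer: 9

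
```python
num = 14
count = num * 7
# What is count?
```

Trace:
`num = 14` → num = 14
`count = num * 7` → count = 98
So count = 98

Answer: 98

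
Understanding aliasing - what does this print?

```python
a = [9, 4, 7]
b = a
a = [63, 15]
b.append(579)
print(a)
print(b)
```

Key concept: rebinding vs mutation: a is rebound to a new list, b still points at the original.
Step by step:
`a = [9, 4, 7]` → a = [9, 4, 7]
`b = a` → b = [9, 4, 7] (same object as a)
`a = [63, 15]` → a = [63, 15]
`b.append(579)` → b = [9, 4, 7, 579]
`print(a)` → prints [63, 15]
`print(b)` → prints [9, 4, 7, 579]

Answer:
[63, 15]
[9, 4, 7, 579]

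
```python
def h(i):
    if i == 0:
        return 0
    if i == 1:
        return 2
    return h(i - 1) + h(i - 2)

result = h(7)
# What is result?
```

Build up from base cases: h(0)=0, h(1)=2, h(2)=2, h(3)=4, h(4)=6, h(5)=10, h(6)=16, ..., h(7)=26

Answer: 26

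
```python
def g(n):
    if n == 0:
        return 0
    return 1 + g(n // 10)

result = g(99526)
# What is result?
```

Count of digits of 99526: 5

Answer: 5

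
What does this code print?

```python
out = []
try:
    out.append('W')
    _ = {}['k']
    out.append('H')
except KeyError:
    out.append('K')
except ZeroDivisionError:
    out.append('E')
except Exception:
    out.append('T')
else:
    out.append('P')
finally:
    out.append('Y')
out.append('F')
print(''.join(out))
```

Execution trace: 'W' (try body) → 'K' (except KeyError) → 'Y' (finally) → 'F' (after the try/except). Output: WKYF

Answer: WKYF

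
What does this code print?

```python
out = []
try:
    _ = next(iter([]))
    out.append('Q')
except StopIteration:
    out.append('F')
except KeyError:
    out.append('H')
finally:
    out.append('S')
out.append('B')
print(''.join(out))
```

Execution trace: 'F' (except StopIteration) → 'S' (finally) → 'B' (after the try/except). Output: FSB

Answer: FSB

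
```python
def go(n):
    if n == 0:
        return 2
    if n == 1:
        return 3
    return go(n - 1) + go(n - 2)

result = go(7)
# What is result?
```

Build up from base cases: go(0)=2, go(1)=3, go(2)=5, go(3)=8, go(4)=13, go(5)=21, go(6)=34, ..., go(7)=55

Answer: 55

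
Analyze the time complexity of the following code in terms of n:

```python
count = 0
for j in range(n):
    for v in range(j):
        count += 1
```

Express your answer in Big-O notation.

Each loop level contributes: n × n. Multiplying the contributions gives O(n^2).

Answer: O(n^2)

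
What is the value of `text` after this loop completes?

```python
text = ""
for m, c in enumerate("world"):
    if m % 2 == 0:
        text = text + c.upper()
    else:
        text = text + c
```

Uppercase even positions in 'world'
`text` takes the values: "" → "W" → "Wo" → "WoR" → "WoRl" → "WoRlD"

Answer: "WoRlD"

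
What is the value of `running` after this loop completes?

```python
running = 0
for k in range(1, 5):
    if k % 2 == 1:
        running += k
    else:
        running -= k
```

Add odd, subtract even
`running` takes the values: 0 → 1 → -1 → 2 → -2

Answer: -2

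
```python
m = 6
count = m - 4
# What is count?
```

Trace:
`m = 6` → m = 6
`count = m - 4` → count = 2
So count = 2

Answer: 2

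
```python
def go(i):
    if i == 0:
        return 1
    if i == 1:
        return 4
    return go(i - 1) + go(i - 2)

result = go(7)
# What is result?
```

Build up from base cases: go(0)=1, go(1)=4, go(2)=5, go(3)=9, go(4)=14, go(5)=23, go(6)=37, ..., go(7)=60

Answer: 60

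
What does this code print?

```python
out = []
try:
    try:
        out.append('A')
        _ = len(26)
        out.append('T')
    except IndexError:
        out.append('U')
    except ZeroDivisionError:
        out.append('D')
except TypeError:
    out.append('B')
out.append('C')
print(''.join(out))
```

Execution trace: 'A' (try body) → 'B' (outer except TypeError) → 'C' (after the try/except). Output: ABC

Answer: ABC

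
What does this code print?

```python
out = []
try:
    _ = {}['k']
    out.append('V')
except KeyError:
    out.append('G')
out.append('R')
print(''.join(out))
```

Execution trace: 'G' (except KeyError) → 'R' (after the try/except). Output: GR

Answer: GR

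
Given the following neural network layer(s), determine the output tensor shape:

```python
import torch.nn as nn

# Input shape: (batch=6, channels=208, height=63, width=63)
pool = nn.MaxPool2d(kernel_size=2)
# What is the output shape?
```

Input: (6, 208, 63, 63) -> Output: (6, 208, 31, 31)

Answer: (6, 208, 31, 31)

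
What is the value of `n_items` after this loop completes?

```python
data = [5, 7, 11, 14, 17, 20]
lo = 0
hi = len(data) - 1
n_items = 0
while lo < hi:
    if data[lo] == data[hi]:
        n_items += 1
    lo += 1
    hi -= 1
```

Count matching pairs from ends
`n_items` takes the values: 0

Answer: 0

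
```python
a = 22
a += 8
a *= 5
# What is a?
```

Trace:
`a = 22` → a = 22
`a += 8` → a = 30
`a *= 5` → a = 150
So a = 150

Answer: 150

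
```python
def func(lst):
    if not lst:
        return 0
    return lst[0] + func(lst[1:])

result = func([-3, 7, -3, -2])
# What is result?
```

(-3) + 7 + (-3) + (-2) + 0 = -1

Answer: -1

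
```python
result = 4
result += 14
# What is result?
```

Trace:
`result = 4` → result = 4
`result += 14` → result = 18
So result = 18

Answer: 18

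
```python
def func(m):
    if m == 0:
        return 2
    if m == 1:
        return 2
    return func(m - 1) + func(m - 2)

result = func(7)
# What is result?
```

Build up from base cases: func(0)=2, func(1)=2, func(2)=4, func(3)=6, func(4)=10, func(5)=16, func(6)=26, ..., func(7)=42

Answer: 42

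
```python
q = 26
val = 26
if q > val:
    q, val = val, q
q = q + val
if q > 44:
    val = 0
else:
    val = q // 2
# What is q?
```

Trace:
`q = 26` → q = 26
`val = 26` → val = 26
`if q > val: ...` → q > val is False → no variable changes
`q = q + val` → q = 52
`if q > 44: ...` → q > 44 is True → val = 0
So q = 52

Answer: 52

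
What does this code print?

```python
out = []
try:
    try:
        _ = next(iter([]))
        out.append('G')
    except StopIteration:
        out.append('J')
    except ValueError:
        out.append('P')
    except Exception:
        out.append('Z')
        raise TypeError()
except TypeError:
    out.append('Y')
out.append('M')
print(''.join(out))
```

Execution trace: 'J' (inner except StopIteration) → 'M' (after the try/except). Output: JM

Answer: JM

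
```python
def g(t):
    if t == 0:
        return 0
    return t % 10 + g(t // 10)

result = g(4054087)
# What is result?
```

Sum of digits of 4054087: 7 + 8 + 0 + 4 + 5 + 0 + 4 = 28

Answer: 28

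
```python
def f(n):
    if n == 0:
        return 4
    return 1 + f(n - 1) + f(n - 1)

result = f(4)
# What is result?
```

f(n) = 1 + 2·f(n-1), f(0)=4. Closed form: (4+1)·2^4 - 1 = 79.

Answer: 79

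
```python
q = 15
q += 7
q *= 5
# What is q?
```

Trace:
`q = 15` → q = 15
`q += 7` → q = 22
`q *= 5` → q = 110
So q = 110

Answer: 110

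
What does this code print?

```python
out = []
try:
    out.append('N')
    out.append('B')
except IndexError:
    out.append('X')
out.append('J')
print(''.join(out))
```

Execution trace: 'N' (try body) → 'B' (try body, no exception) → 'J' (after the try/except). Output: NBJ

Answer: NBJ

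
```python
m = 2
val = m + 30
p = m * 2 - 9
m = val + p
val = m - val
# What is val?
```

Trace:
`m = 2` → m = 2
`val = m + 30` → val = 32
`p = m * 2 - 9` → p = -5
`m = val + p` → m = 27
`val = m - val` → val = -5
So val = -5

Answer: -5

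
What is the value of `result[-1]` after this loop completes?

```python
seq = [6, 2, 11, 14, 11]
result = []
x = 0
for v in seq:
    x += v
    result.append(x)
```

Cumulative sum ends at 44
`result` takes the values: [] → [6] → [6, 8] → [6, 8, 19] → [6, 8, 19, 33] → [6, 8, 19, 33, 44]
So `result[-1]` = 44

Answer: 44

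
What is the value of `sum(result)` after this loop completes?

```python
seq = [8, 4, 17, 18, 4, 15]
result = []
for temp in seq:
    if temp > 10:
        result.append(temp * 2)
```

Sum of doubled values > 10
`result` takes the values: [] → [34] → [34, 36] → [34, 36, 30]
So `sum(result)` = 100

Answer: 100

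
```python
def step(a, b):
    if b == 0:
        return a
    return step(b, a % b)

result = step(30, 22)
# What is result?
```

step(30, 22) -> step(22, 8) -> step(8, 6) -> step(6, 2) -> step(2, 0) -> 2

Answer: 2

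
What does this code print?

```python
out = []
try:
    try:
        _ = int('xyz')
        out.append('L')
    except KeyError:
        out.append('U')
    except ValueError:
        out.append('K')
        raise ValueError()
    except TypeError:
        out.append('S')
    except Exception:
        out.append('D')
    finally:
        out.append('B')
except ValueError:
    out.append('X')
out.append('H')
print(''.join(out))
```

Execution trace: 'K' (inner except ValueError) → 'B' (inner finally) → 'X' (outer except ValueError) → 'H' (after the try/except). Output: KBXH

Answer: KBXH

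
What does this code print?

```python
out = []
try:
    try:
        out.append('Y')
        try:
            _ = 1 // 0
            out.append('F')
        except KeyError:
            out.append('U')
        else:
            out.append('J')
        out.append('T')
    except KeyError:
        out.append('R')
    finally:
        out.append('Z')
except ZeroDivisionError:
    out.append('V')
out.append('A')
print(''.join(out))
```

Execution trace: 'Y' (try body) → 'Z' (finally) → 'V' (outer except ZeroDivisionError) → 'A' (after the try/except). Output: YZVA

Answer: YZVA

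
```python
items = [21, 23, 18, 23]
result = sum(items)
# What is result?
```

Trace:
`items = [21, 23, 18, 23]` → items = [21, 23, 18, 23]
`result = sum(items)` → result = 85
So result = 85

Answer: 85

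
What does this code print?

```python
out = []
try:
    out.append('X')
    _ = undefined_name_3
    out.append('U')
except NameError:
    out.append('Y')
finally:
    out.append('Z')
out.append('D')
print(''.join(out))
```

Execution trace: 'X' (try body) → 'Y' (except NameError) → 'Z' (finally) → 'D' (after the try/except). Output: XYZD

Answer: XYZD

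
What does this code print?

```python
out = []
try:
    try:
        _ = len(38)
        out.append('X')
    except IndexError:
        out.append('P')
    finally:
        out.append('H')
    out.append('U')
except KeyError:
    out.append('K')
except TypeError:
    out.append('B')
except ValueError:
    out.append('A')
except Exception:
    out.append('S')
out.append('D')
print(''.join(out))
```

Execution trace: 'H' (inner finally) → 'B' (except TypeError) → 'D' (after the try/except). Output: HBD

Answer: HBD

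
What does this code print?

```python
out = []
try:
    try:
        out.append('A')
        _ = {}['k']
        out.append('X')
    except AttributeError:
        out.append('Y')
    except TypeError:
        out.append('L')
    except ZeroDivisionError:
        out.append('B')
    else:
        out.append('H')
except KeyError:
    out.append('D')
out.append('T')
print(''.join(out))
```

Execution trace: 'A' (inner try body) → 'D' (outer except KeyError) → 'T' (after the try/except). Output: ADT

Answer: ADT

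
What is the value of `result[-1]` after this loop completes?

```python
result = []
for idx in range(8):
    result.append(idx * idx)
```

Last element of squares 0 to 7
`result` takes the values: [] → [0] → [0, 1] → [0, 1, 4] → [0, 1, 4, 9] → [0, 1, 4, 9, 16] → [0, 1, 4, 9, 16, 25] → [0, 1, 4, 9, 16, 25, 36] → [0, 1, 4, 9, 16, 25, 36, 49]
So `result[-1]` = 49

Answer: 49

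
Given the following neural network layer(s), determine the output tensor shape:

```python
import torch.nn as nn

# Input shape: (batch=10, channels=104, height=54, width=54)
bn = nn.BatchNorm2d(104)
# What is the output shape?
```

Input: (10, 104, 54, 54) -> Output: (10, 104, 54, 54)

Answer: (10, 104, 54, 54)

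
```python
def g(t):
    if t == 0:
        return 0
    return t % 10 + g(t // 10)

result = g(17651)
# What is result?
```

Sum of digits of 17651: 1 + 5 + 6 + 7 + 1 = 20

Answer: 20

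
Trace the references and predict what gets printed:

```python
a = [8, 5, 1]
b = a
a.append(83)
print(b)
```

Key concept: basic list aliasing.
Step by step:
`a = [8, 5, 1]` → a = [8, 5, 1]
`b = a` → b = [8, 5, 1] (same object as a)
`a.append(83)` → a = [8, 5, 1, 83] (same object as b); b = [8, 5, 1, 83] (same object as a)
`print(b)` → prints [8, 5, 1, 83]

Answer: [8, 5, 1, 83]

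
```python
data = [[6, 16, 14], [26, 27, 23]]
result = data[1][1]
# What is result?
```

Trace:
`data = [[6, 16, 14], [26, 27, 23]]` → data = [[6, 16, 14], [26, 27, 23]]
`result = data[1][1]` → result = 27
So result = 27

Answer: 27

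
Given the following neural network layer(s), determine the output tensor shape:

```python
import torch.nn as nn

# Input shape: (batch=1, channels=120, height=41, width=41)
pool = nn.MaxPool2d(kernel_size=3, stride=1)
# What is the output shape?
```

Input: (1, 120, 41, 41) -> Output: (1, 120, 39, 39)

Answer: (1, 120, 39, 39)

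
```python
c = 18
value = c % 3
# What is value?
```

Trace:
`c = 18` → c = 18
`value = c % 3` → value = 0
So value = 0

Answer: 0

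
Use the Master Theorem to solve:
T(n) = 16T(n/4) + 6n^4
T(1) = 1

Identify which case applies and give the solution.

a=16, b=4, f(n)=6n^4. log_4(16) = 2. Since c=4 > 2 and the regularity condition holds (16(n/4)^4 = (16/4^4)n^4 with 16/4^4 < 1), Case 3 applies: T(n) = Θ(f(n)) = O(n^4).

Answer: O(n^4) - Case 3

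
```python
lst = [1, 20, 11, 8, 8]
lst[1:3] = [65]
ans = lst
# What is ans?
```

Trace:
`lst = [1, 20, 11, 8, 8]` → lst = [1, 20, 11, 8, 8]
`lst[1:3] = [65]` → lst = [1, 65, 8, 8]
`ans = lst` → ans = [1, 65, 8, 8]
So ans = [1, 65, 8, 8]

Answer: [1, 65, 8, 8]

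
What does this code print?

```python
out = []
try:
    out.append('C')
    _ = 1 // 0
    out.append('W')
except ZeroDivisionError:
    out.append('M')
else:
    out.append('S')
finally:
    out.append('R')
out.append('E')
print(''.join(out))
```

Execution trace: 'C' (try body) → 'M' (except ZeroDivisionError) → 'R' (finally) → 'E' (after the try/except). Output: CMRE

Answer: CMRE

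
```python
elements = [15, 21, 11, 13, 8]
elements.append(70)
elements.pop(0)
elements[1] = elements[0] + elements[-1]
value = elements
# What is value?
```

Trace:
`elements = [15, 21, 11, 13, 8]` → elements = [15, 21, 11, 13, 8]
`elements.append(70)` → elements = [15, 21, 11, 13, 8, 70]
`elements.pop(0)` → elements = [21, 11, 13, 8, 70]
`elements[1] = elements[0] + elements[-1]` → elements = [21, 91, 13, 8, 70]
`value = elements` → value = [21, 91, 13, 8, 70]
So value = [21, 91, 13, 8, 70]

Answer: [21, 91, 13, 8, 70]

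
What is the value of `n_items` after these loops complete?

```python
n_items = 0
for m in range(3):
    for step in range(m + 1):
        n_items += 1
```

Triangle: 1 + 2 + ... + 3
`n_items` takes the values: 0 → 1 → 2 → 3 → 4 → 5 → 6

Answer: 6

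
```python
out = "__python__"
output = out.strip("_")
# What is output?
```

Trace:
`out = "__python__"` → out = '__python__'
`output = out.strip("_")` → output = 'python'
So output = 'python'

Answer: 'python'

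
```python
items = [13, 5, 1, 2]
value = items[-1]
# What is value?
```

Trace:
`items = [13, 5, 1, 2]` → items = [13, 5, 1, 2]
`value = items[-1]` → value = 2
So value = 2

Answer: 2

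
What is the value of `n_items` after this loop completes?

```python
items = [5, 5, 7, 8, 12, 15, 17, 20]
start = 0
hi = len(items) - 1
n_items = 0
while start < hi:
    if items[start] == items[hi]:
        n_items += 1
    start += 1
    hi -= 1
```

Count matching pairs from ends
`n_items` takes the values: 0

Answer: 0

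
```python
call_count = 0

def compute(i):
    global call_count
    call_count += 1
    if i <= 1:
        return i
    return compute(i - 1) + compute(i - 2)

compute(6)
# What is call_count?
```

Calls(i) = 1 + Calls(i-1) + Calls(i-2); Calls(0)=Calls(1)=1. For i=6 this gives 25.

Answer: 25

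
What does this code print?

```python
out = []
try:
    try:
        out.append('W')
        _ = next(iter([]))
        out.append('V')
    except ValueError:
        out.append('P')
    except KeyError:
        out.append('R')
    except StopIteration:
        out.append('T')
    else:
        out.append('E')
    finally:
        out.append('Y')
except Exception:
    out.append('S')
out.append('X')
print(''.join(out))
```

Execution trace: 'W' (inner try body) → 'T' (inner except StopIteration) → 'Y' (inner finally) → 'X' (after the try/except). Output: WTYX

Answer: WTYX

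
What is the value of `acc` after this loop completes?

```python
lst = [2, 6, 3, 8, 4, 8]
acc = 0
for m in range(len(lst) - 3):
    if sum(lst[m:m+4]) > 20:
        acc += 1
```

Count windows with sum > 20
`acc` takes the values: 0 → 1 → 2

Answer: 2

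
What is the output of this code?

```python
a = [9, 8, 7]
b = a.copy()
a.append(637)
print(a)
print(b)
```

Key concept: list.copy() creates independent copy.
Step by step:
`a = [9, 8, 7]` → a = [9, 8, 7]
`b = a.copy()` → b = [9, 8, 7]
`a.append(637)` → a = [9, 8, 7, 637]
`print(a)` → prints [9, 8, 7, 637]
`print(b)` → prints [9, 8, 7]

Answer:
[9, 8, 7, 637]
[9, 8, 7]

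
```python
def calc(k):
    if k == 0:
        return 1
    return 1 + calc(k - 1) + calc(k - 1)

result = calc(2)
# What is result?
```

calc(k) = 1 + 2·calc(k-1), calc(0)=1. Closed form: (1+1)·2^2 - 1 = 7.

Answer: 7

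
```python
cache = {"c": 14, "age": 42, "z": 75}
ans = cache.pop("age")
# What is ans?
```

Trace:
`cache = {"c": 14, "age": 42, "z": 75}` → cache = {'c': 14, 'age': 42, 'z': 75}
`ans = cache.pop("age")` → cache = {'c': 14, 'z': 75}; ans = 42
So ans = 42

Answer: 42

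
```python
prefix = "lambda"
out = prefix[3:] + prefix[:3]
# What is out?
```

Trace:
`prefix = "lambda"` → prefix = 'lambda'
`out = prefix[3:] + prefix[:3]` → out = 'bdalam'
So out = 'bdalam'

Answer: 'bdalam'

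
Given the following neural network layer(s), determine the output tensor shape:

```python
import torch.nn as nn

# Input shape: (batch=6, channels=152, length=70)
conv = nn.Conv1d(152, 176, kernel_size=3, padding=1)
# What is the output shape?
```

Input: (6, 152, 70) -> Output: (6, 176, 70)

Answer: (6, 176, 70)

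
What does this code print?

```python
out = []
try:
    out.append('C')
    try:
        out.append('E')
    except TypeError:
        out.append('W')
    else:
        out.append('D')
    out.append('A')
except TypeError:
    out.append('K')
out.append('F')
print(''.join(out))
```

Execution trace: 'C' (try body) → 'E' (inner try body, no exception) → 'D' (inner else) → 'A' (try body, no exception) → 'F' (after the try/except). Output: CEDAF

Answer: CEDAF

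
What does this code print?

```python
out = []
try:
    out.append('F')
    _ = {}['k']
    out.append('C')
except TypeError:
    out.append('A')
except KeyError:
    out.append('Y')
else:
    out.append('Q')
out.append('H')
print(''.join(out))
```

Execution trace: 'F' (try body) → 'Y' (except KeyError) → 'H' (after the try/except). Output: FYH

Answer: FYH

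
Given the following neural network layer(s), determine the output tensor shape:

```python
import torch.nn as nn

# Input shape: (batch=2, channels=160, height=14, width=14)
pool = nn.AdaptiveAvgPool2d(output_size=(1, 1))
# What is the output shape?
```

Input: (2, 160, 14, 14) -> Output: (2, 160, 1, 1)

Answer: (2, 160, 1, 1)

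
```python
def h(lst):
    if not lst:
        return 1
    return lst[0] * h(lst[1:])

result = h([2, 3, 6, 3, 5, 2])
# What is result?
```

Product over [2, 3, 6, 3, 5, 2] = 2 * 3 * 6 * 3 * 5 * 2 = 1080

Answer: 1080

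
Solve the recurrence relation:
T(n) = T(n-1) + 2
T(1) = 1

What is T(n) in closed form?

Unrolling: T(n) = T(1) + 2·(n-1) = 1 + 2(n-1) = 2n - 1.

Answer: T(n) = 2n - 1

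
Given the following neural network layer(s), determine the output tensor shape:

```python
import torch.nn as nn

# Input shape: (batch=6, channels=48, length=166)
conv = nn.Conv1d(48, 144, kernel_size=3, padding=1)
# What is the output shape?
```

Input: (6, 48, 166) -> Output: (6, 144, 166)

Answer: (6, 144, 166)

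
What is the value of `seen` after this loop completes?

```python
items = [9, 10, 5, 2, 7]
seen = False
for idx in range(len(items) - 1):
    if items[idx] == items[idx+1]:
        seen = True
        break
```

Check consecutive duplicates in [9, 10, 5, 2, 7]
`seen` takes the values: False

Answer: False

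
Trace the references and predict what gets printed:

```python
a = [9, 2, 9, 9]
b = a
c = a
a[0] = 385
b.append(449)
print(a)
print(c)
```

Key concept: multiple aliases.
Step by step:
`a = [9, 2, 9, 9]` → a = [9, 2, 9, 9]
`b = a` → b = [9, 2, 9, 9] (same object as a)
`c = a` → c = [9, 2, 9, 9] (same object as a, b)
`a[0] = 385` → a = [385, 2, 9, 9] (same object as b, c); b = [385, 2, 9, 9] (same object as a, c); c = [385, 2, 9, 9] (same object as a, b)
`b.append(449)` → a = [385, 2, 9, 9, 449] (same object as b, c); b = [385, 2, 9, 9, 449] (same object as a, c); c = [385, 2, 9, 9, 449] (same object as a, b)
`print(a)` → prints [385, 2, 9, 9, 449]
`print(c)` → prints [385, 2, 9, 9, 449]

Answer:
[385, 2, 9, 9, 449]
[385, 2, 9, 9, 449]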